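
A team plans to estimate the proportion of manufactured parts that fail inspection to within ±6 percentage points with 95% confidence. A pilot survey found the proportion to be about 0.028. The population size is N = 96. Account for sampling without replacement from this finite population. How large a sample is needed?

For a proportion with margin E = 0.06 at 95% confidence, z = 1.960.
n = p̂(1−p̂)(z/E)² = 0.028 × 0.972 × (1.960/0.06)² = 29.04 — call this n₀.
Finite-population correction with N = 96: n = n₀ / (1 + (n₀−1)/N) = 29.04 / 1.292 = 22.48
Round up: n = 23.

n = 23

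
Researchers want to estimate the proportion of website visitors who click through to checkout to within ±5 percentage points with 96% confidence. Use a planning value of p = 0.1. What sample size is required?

For a proportion with margin E = 0.05 at 96% confidence, z = 2.054.
n = p̂(1−p̂)(z/E)² = 0.1 × 0.9 × (2.054/0.05)² = 151.88
Round up: n = 152.

n = 152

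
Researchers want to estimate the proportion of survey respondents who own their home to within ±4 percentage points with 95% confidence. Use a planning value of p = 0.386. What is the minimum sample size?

For a proportion with margin E = 0.04 at 95% confidence, z = 1.960.
n = p̂(1−p̂)(z/E)² = 0.386 × 0.614 × (1.960/0.04)² = 569.05
Round up: n = 570.

n = 570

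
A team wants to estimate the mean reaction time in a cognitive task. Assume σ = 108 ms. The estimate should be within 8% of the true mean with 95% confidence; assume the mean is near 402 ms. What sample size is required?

44

For a mean, the margin of error is E = z·σ/√n, so n = (zσ/E)².
At 95% confidence, z = 1.960.
E = 8% of 402 = 32.16 ms.
n = (1.960 × 108 / 32.16)² = 43.32
Round up: n = 44.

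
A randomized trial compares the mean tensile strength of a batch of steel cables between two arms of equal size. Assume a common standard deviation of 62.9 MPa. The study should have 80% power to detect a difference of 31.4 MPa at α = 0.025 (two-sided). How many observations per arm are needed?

77 per group

For two equal groups, n per group = 2·((z_{α/2} + z_β)·σ/δ)².
z_{α/2} = 2.241; z_β = 0.842 (power 80%).
n = 2 × (3.083 × 62.9 / 31.4)² = 2 × 38.14 = 76.28
Round up: n = 77 per group.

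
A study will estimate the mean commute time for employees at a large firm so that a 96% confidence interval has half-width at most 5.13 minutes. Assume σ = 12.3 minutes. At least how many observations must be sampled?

25

For a mean, the margin of error is E = z·σ/√n, so n = (zσ/E)².
At 96% confidence, z = 2.054.
n = (2.054 × 12.3 / 5.13)² = 24.25
Round up: n = 25.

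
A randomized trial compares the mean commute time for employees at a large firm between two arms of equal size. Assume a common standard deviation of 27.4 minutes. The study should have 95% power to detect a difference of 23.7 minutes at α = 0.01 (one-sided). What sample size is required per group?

For two equal groups, n per group = 2·((z_α + z_β)·σ/δ)².
z_α = 2.326; z_β = 1.645 (power 95%).
n = 2 × (3.971 × 27.4 / 23.7)² = 2 × 21.08 = 42.16
Round up: n = 43 per group.

43 per group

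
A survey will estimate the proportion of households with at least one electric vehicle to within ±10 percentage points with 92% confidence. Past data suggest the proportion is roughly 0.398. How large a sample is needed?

For a proportion with margin E = 0.1 at 92% confidence, z = 1.751.
n = p̂(1−p̂)(z/E)² = 0.398 × 0.602 × (1.751/0.1)² = 73.46
Round up: n = 74.

74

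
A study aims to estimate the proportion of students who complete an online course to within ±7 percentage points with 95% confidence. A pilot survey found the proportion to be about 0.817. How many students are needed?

For a proportion with margin E = 0.07 at 95% confidence, z = 1.960.
n = p̂(1−p̂)(z/E)² = 0.817 × 0.183 × (1.960/0.07)² = 117.22
Round up: n = 118.

118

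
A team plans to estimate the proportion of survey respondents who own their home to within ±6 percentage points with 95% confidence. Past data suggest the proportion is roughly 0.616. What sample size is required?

253

For a proportion with margin E = 0.06 at 95% confidence, z = 1.960.
n = p̂(1−p̂)(z/E)² = 0.616 × 0.384 × (1.960/0.06)² = 252.42
Round up: n = 253.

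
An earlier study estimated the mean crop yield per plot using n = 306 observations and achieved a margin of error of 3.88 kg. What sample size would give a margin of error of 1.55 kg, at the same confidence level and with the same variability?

Margin of error scales as 1/√n, so n₂ = n₁·(E₁/E₂)².
n₂ = 306 × (3.88/1.55)² = 306 × 6.266 = 1917.40
Round up: n₂ = 1918.

1918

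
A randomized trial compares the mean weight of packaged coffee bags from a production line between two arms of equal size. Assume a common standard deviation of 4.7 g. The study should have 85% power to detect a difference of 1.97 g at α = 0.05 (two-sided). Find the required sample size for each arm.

103 per group

For two equal groups, n per group = 2·((z_{α/2} + z_β)·σ/δ)².
z_{α/2} = 1.960; z_β = 1.036 (power 85%).
n = 2 × (2.996 × 4.7 / 1.97)² = 2 × 51.09 = 102.18
Round up: n = 103 per group.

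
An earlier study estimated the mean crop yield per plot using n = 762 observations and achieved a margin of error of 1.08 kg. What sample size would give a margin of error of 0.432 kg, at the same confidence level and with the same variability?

Margin of error scales as 1/√n, so n₂ = n₁·(E₁/E₂)².
n₂ = 762 × (1.08/0.432)² = 762 × 6.25 = 4762.50
Round up: n₂ = 4763.

4763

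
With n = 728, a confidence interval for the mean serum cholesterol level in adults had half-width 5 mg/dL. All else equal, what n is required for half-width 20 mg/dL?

Margin of error scales as 1/√n, so n₂ = n₁·(E₁/E₂)².
n₂ = 728 × (5/20)² = 728 × 0.0625 = 45.50
Round up: n₂ = 46.

46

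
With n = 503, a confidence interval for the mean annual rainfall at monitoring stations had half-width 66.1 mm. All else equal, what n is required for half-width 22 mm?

4541

Margin of error scales as 1/√n, so n₂ = n₁·(E₁/E₂)².
n₂ = 503 × (66.1/22)² = 503 × 9.027 = 4540.58
Round up: n₂ = 4541.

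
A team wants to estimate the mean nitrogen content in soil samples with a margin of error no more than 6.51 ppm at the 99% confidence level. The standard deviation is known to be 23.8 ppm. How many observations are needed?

n = 89

For a mean, the margin of error is E = z·σ/√n, so n = (zσ/E)².
At 99% confidence, z = 2.576.
n = (2.576 × 23.8 / 6.51)² = 88.69
Round up: n = 89.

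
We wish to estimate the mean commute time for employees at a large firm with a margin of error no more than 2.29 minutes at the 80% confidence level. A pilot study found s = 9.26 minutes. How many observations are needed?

27

For a mean, the margin of error is E = z·σ/√n, so n = (zσ/E)².
At 80% confidence, z = 1.282.
n = (1.282 × 9.26 / 2.29)² = 26.87
Round up: n = 27.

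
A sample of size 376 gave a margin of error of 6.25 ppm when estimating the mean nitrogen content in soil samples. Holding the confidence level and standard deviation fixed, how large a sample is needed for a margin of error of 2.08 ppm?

3395

Margin of error scales as 1/√n, so n₂ = n₁·(E₁/E₂)².
n₂ = 376 × (6.25/2.08)² = 376 × 9.029 = 3394.90
Round up: n₂ = 3395.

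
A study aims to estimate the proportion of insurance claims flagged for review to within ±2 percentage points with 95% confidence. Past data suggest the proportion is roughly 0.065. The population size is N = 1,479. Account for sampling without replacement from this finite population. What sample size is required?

For a proportion with margin E = 0.02 at 95% confidence, z = 1.960.
n = p̂(1−p̂)(z/E)² = 0.065 × 0.935 × (1.960/0.02)² = 583.68 — call this n₀.
Finite-population correction with N = 1,479: n = n₀ / (1 + (n₀−1)/N) = 583.68 / 1.394 = 418.71
Round up: n = 419.

n = 419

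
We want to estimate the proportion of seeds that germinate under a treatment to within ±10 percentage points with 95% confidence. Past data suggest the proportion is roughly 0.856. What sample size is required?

48

For a proportion with margin E = 0.1 at 95% confidence, z = 1.960.
n = p̂(1−p̂)(z/E)² = 0.856 × 0.144 × (1.960/0.1)² = 47.35
Round up: n = 48.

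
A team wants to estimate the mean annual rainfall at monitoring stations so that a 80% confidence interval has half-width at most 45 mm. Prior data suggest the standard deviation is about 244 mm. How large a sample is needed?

For a mean, the margin of error is E = z·σ/√n, so n = (zσ/E)².
At 80% confidence, z = 1.282.
n = (1.282 × 244 / 45)² = 48.32
Round up: n = 49.

n = 49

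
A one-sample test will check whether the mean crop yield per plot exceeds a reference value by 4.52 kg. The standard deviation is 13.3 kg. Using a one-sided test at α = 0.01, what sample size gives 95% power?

137

For a one-sample z-test, n = ((z_α + z_β)·σ/δ)².
z_α = 2.326 (one-sided α = 0.01); z_β = 1.645 (power 95% → β = 0.05).
n = (3.971 × 13.3 / 4.52)² = 136.53
Round up: n = 137.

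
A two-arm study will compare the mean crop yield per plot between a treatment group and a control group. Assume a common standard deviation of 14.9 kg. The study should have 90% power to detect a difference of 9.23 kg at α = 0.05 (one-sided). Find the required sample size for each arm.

45 per group

For two equal groups, n per group = 2·((z_α + z_β)·σ/δ)².
z_α = 1.645; z_β = 1.282 (power 90%).
n = 2 × (2.927 × 14.9 / 9.23)² = 2 × 22.33 = 44.66
Round up: n = 45 per group.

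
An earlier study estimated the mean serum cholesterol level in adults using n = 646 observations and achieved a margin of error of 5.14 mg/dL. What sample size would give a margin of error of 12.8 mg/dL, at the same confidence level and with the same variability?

Margin of error scales as 1/√n, so n₂ = n₁·(E₁/E₂)².
n₂ = 646 × (5.14/12.8)² = 646 × 0.1613 = 104.20
Round up: n₂ = 105.

n = 105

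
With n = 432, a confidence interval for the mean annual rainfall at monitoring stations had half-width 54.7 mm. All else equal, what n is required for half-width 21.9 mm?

2696

Margin of error scales as 1/√n, so n₂ = n₁·(E₁/E₂)².
n₂ = 432 × (54.7/21.9)² = 432 × 6.239 = 2695.25
Round up: n₂ = 2696.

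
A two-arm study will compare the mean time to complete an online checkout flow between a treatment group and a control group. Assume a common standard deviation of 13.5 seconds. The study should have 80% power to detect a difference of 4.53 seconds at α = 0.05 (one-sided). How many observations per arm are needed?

110 per group

For two equal groups, n per group = 2·((z_α + z_β)·σ/δ)².
z_α = 1.645; z_β = 0.842 (power 80%).
n = 2 × (2.487 × 13.5 / 4.53)² = 2 × 54.93 = 109.86
Round up: n = 110 per group.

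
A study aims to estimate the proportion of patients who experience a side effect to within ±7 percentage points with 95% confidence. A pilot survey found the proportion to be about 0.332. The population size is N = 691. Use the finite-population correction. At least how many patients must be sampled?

For a proportion with margin E = 0.07 at 95% confidence, z = 1.960.
n = p̂(1−p̂)(z/E)² = 0.332 × 0.668 × (1.960/0.07)² = 173.87 — call this n₀.
Finite-population correction with N = 691: n = n₀ / (1 + (n₀−1)/N) = 173.87 / 1.25 = 139.10
Round up: n = 140.

140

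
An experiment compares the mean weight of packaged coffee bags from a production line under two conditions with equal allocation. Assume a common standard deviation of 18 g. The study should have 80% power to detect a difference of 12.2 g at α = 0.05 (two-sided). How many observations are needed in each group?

35 per group

For two equal groups, n per group = 2·((z_{α/2} + z_β)·σ/δ)².
z_{α/2} = 1.960; z_β = 0.842 (power 80%).
n = 2 × (2.802 × 18 / 12.2)² = 2 × 17.09 = 34.18
Round up: n = 35 per group.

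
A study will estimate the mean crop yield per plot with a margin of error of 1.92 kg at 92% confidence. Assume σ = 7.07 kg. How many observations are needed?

42

For a mean, the margin of error is E = z·σ/√n, so n = (zσ/E)².
At 92% confidence, z = 1.751.
n = (1.751 × 7.07 / 1.92)² = 41.57
Round up: n = 42.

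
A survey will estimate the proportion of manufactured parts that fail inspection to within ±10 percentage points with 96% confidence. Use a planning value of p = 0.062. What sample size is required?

25

For a proportion with margin E = 0.1 at 96% confidence, z = 2.054.
n = p̂(1−p̂)(z/E)² = 0.062 × 0.938 × (2.054/0.1)² = 24.54
Round up: n = 25.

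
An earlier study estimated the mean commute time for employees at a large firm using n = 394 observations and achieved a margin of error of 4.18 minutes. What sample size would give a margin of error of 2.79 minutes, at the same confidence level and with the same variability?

Margin of error scales as 1/√n, so n₂ = n₁·(E₁/E₂)².
n₂ = 394 × (4.18/2.79)² = 394 × 2.245 = 884.53
Round up: n₂ = 885.

885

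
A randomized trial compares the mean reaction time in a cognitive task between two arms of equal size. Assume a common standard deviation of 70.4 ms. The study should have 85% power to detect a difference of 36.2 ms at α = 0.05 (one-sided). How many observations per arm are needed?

For two equal groups, n per group = 2·((z_α + z_β)·σ/δ)².
z_α = 1.645; z_β = 1.036 (power 85%).
n = 2 × (2.681 × 70.4 / 36.2)² = 2 × 27.18 = 54.36
Round up: n = 55 per group.

55 per group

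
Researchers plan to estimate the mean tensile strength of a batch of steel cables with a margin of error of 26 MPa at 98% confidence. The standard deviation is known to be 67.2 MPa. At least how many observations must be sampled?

For a mean, the margin of error is E = z·σ/√n, so n = (zσ/E)².
At 98% confidence, z = 2.326.
n = (2.326 × 67.2 / 26)² = 36.14
Round up: n = 37.

37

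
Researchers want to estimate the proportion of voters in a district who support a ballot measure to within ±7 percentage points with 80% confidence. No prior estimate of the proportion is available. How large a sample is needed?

84

For a proportion with margin E = 0.07 at 80% confidence, z = 1.282.
With no prior estimate, use p = 0.5, which maximizes p(1−p) at 0.25.
n = 0.25 × (z/E)² = 0.25 × (1.282/0.07)² = 83.85
Round up: n = 84.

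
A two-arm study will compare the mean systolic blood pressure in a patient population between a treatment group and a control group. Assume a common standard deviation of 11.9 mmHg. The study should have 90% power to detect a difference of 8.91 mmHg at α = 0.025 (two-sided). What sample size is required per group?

For two equal groups, n per group = 2·((z_{α/2} + z_β)·σ/δ)².
z_{α/2} = 2.241; z_β = 1.282 (power 90%).
n = 2 × (3.523 × 11.9 / 8.91)² = 2 × 22.14 = 44.28
Round up: n = 45 per group.

45 per group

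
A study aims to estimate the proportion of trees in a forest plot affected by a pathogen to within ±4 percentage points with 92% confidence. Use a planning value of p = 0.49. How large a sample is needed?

For a proportion with margin E = 0.04 at 92% confidence, z = 1.751.
n = p̂(1−p̂)(z/E)² = 0.49 × 0.51 × (1.751/0.04)² = 478.87
Round up: n = 479.

n = 479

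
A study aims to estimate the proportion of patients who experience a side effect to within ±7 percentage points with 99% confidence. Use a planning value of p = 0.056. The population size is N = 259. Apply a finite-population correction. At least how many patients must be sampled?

57

For a proportion with margin E = 0.07 at 99% confidence, z = 2.576.
n = p̂(1−p̂)(z/E)² = 0.056 × 0.944 × (2.576/0.07)² = 71.59 — call this n₀.
Finite-population correction with N = 259: n = n₀ / (1 + (n₀−1)/N) = 71.59 / 1.273 = 56.24
Round up: n = 57.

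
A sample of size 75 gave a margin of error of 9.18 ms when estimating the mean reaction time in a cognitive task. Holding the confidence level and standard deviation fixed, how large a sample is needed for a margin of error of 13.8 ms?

n = 34

Margin of error scales as 1/√n, so n₂ = n₁·(E₁/E₂)².
n₂ = 75 × (9.18/13.8)² = 75 × 0.4425 = 33.19
Round up: n₂ = 34.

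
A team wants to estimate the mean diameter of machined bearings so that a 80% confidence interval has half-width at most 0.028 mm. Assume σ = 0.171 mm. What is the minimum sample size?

For a mean, the margin of error is E = z·σ/√n, so n = (zσ/E)².
At 80% confidence, z = 1.282.
n = (1.282 × 0.171 / 0.028)² = 61.30
Round up: n = 62.

62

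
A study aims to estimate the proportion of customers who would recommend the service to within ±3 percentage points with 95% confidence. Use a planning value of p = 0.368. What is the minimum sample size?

993

For a proportion with margin E = 0.03 at 95% confidence, z = 1.960.
n = p̂(1−p̂)(z/E)² = 0.368 × 0.632 × (1.960/0.03)² = 992.74
Round up: n = 993.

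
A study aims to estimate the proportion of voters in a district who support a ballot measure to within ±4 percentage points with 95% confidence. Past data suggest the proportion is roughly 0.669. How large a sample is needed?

For a proportion with margin E = 0.04 at 95% confidence, z = 1.960.
n = p̂(1−p̂)(z/E)² = 0.669 × 0.331 × (1.960/0.04)² = 531.68
Round up: n = 532.

532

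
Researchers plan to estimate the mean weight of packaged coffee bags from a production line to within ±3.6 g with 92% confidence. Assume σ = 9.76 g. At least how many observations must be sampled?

23

For a mean, the margin of error is E = z·σ/√n, so n = (zσ/E)².
At 92% confidence, z = 1.751.
n = (1.751 × 9.76 / 3.6)² = 22.54
Round up: n = 23.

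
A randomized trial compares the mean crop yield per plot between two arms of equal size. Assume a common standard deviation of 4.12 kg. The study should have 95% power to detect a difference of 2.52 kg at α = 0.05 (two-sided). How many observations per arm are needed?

70 per group

For two equal groups, n per group = 2·((z_{α/2} + z_β)·σ/δ)².
z_{α/2} = 1.960; z_β = 1.645 (power 95%).
n = 2 × (3.605 × 4.12 / 2.52)² = 2 × 34.74 = 69.48
Round up: n = 70 per group.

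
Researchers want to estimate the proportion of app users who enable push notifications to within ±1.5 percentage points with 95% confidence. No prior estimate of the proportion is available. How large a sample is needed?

4269

For a proportion with margin E = 0.015 at 95% confidence, z = 1.960.
With no prior estimate, use p = 0.5, which maximizes p(1−p) at 0.25.
n = 0.25 × (z/E)² = 0.25 × (1.960/0.015)² = 4268.44
Round up: n = 4269.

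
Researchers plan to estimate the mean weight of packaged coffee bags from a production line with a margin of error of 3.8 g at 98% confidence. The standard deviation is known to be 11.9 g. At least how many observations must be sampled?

54

For a mean, the margin of error is E = z·σ/√n, so n = (zσ/E)².
At 98% confidence, z = 2.326.
n = (2.326 × 11.9 / 3.8)² = 53.06
Round up: n = 54.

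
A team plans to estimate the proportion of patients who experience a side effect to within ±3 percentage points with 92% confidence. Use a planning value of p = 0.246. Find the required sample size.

632

For a proportion with margin E = 0.03 at 92% confidence, z = 1.751.
n = p̂(1−p̂)(z/E)² = 0.246 × 0.754 × (1.751/0.03)² = 631.88
Round up: n = 632.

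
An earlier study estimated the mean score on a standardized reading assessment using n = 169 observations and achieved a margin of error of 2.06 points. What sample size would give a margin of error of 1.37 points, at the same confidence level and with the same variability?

383

Margin of error scales as 1/√n, so n₂ = n₁·(E₁/E₂)².
n₂ = 169 × (2.06/1.37)² = 169 × 2.261 = 382.11
Round up: n₂ = 383.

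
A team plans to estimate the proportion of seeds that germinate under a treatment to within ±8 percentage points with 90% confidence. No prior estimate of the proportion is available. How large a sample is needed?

n = 106

For a proportion with margin E = 0.08 at 90% confidence, z = 1.645.
With no prior estimate, use p = 0.5, which maximizes p(1−p) at 0.25.
n = 0.25 × (z/E)² = 0.25 × (1.645/0.08)² = 105.70
Round up: n = 106.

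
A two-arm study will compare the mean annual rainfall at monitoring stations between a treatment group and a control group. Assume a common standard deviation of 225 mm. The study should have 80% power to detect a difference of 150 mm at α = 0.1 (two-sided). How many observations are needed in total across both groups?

For two equal groups, n per group = 2·((z_{α/2} + z_β)·σ/δ)².
z_{α/2} = 1.645; z_β = 0.842 (power 80%).
n = 2 × (2.487 × 225 / 150)² = 2 × 13.92 = 27.84
Round up: n = 28 per group.
Total across both groups: 2 × 28 = 56.

56 total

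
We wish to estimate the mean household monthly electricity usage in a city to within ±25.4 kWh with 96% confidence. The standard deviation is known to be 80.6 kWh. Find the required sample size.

For a mean, the margin of error is E = z·σ/√n, so n = (zσ/E)².
At 96% confidence, z = 2.054.
n = (2.054 × 80.6 / 25.4)² = 42.48
Round up: n = 43.

43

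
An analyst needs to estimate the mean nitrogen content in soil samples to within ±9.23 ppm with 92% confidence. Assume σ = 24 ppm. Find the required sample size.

For a mean, the margin of error is E = z·σ/√n, so n = (zσ/E)².
At 92% confidence, z = 1.751.
n = (1.751 × 24 / 9.23)² = 20.73
Round up: n = 21.

21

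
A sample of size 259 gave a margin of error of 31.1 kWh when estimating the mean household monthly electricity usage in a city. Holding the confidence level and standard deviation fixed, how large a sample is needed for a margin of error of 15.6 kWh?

Margin of error scales as 1/√n, so n₂ = n₁·(E₁/E₂)².
n₂ = 259 × (31.1/15.6)² = 259 × 3.974 = 1029.27
Round up: n₂ = 1030.

n = 1030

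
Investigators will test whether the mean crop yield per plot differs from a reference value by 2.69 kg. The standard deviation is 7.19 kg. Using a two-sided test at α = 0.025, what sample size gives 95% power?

n = 108

For a one-sample z-test, n = ((z_{α/2} + z_β)·σ/δ)².
z_{α/2} = 2.241 (two-sided α = 0.025); z_β = 1.645 (power 95% → β = 0.05).
n = (3.886 × 7.19 / 2.69)² = 107.88
Round up: n = 108.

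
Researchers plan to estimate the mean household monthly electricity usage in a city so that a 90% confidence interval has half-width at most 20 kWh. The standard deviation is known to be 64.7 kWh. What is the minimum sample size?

29

For a mean, the margin of error is E = z·σ/√n, so n = (zσ/E)².
At 90% confidence, z = 1.645.
n = (1.645 × 64.7 / 20)² = 28.32
Round up: n = 29.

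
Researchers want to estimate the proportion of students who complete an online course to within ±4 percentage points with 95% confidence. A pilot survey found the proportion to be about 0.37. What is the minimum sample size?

For a proportion with margin E = 0.04 at 95% confidence, z = 1.960.
n = p̂(1−p̂)(z/E)² = 0.37 × 0.63 × (1.960/0.04)² = 559.67
Round up: n = 560.

560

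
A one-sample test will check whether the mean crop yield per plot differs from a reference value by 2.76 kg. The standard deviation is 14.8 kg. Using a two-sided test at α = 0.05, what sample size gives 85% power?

For a one-sample z-test, n = ((z_{α/2} + z_β)·σ/δ)².
z_{α/2} = 1.960 (two-sided α = 0.05); z_β = 1.036 (power 85% → β = 0.15).
n = (2.996 × 14.8 / 2.76)² = 258.10
Round up: n = 259.

259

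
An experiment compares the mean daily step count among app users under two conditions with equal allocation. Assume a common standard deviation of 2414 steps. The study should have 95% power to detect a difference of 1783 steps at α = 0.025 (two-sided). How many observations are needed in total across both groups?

For two equal groups, n per group = 2·((z_{α/2} + z_β)·σ/δ)².
z_{α/2} = 2.241; z_β = 1.645 (power 95%).
n = 2 × (3.886 × 2414 / 1783)² = 2 × 27.68 = 55.36
Round up: n = 56 per group.
Total across both groups: 2 × 56 = 112.

112 total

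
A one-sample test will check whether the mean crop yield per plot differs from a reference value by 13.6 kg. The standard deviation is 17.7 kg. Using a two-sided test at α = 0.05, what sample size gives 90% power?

18

For a one-sample z-test, n = ((z_{α/2} + z_β)·σ/δ)².
z_{α/2} = 1.960 (two-sided α = 0.05); z_β = 1.282 (power 90% → β = 0.1).
n = (3.242 × 17.7 / 13.6)² = 17.80
Round up: n = 18.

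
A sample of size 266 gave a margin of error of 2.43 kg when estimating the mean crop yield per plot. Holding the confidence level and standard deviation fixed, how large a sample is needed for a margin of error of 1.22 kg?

1056

Margin of error scales as 1/√n, so n₂ = n₁·(E₁/E₂)².
n₂ = 266 × (2.43/1.22)² = 266 × 3.967 = 1055.22
Round up: n₂ = 1056.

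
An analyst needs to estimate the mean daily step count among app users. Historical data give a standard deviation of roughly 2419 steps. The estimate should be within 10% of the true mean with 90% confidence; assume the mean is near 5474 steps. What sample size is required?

53

For a mean, the margin of error is E = z·σ/√n, so n = (zσ/E)².
At 90% confidence, z = 1.645.
E = 10% of 5474 = 547.4 steps.
n = (1.645 × 2419 / 547.4)² = 52.84
Round up: n = 53.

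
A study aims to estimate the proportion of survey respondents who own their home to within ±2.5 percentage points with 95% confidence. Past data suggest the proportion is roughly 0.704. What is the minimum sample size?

1281

For a proportion with margin E = 0.025 at 95% confidence, z = 1.960.
n = p̂(1−p̂)(z/E)² = 0.704 × 0.296 × (1.960/0.025)² = 1280.84
Round up: n = 1281.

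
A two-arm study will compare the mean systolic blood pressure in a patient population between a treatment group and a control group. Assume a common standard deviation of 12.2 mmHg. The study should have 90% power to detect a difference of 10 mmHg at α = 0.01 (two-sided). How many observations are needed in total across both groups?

For two equal groups, n per group = 2·((z_{α/2} + z_β)·σ/δ)².
z_{α/2} = 2.576; z_β = 1.282 (power 90%).
n = 2 × (3.858 × 12.2 / 10)² = 2 × 22.15 = 44.30
Round up: n = 45 per group.
Total across both groups: 2 × 45 = 90.

90 total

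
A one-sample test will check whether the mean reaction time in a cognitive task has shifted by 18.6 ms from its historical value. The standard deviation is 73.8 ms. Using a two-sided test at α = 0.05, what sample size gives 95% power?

For a one-sample z-test, n = ((z_{α/2} + z_β)·σ/δ)².
z_{α/2} = 1.960 (two-sided α = 0.05); z_β = 1.645 (power 95% → β = 0.05).
n = (3.605 × 73.8 / 18.6)² = 204.60
Round up: n = 205.

n = 205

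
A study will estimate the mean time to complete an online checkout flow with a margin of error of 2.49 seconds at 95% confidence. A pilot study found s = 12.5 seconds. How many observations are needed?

For a mean, the margin of error is E = z·σ/√n, so n = (zσ/E)².
At 95% confidence, z = 1.960.
n = (1.960 × 12.5 / 2.49)² = 96.81
Round up: n = 97.

97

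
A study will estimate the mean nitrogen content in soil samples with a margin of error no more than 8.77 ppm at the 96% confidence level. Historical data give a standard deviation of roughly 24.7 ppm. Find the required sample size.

For a mean, the margin of error is E = z·σ/√n, so n = (zσ/E)².
At 96% confidence, z = 2.054.
n = (2.054 × 24.7 / 8.77)² = 33.47
Round up: n = 34.

n = 34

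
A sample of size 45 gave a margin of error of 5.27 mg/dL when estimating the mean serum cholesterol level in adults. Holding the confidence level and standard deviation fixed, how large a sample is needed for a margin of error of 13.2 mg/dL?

n = 8

Margin of error scales as 1/√n, so n₂ = n₁·(E₁/E₂)².
n₂ = 45 × (5.27/13.2)² = 45 × 0.1594 = 7.17
Round up: n₂ = 8.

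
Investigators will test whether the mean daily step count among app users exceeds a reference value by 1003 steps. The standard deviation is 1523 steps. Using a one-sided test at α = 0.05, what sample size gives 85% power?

For a one-sample z-test, n = ((z_α + z_β)·σ/δ)².
z_α = 1.645 (one-sided α = 0.05); z_β = 1.036 (power 85% → β = 0.15).
n = (2.681 × 1523 / 1003)² = 16.57
Round up: n = 17.

17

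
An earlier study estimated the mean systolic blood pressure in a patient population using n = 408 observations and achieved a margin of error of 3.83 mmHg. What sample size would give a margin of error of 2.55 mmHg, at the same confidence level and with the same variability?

921

Margin of error scales as 1/√n, so n₂ = n₁·(E₁/E₂)².
n₂ = 408 × (3.83/2.55)² = 408 × 2.256 = 920.45
Round up: n₂ = 921.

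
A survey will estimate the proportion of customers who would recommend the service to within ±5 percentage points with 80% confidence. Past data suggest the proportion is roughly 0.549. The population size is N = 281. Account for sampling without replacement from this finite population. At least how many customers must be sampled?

For a proportion with margin E = 0.05 at 80% confidence, z = 1.282.
n = p̂(1−p̂)(z/E)² = 0.549 × 0.451 × (1.282/0.05)² = 162.77 — call this n₀.
Finite-population correction with N = 281: n = n₀ / (1 + (n₀−1)/N) = 162.77 / 1.576 = 103.28
Round up: n = 104.

n = 104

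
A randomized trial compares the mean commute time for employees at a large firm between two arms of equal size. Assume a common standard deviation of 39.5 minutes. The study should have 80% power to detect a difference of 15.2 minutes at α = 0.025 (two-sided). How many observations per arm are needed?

For two equal groups, n per group = 2·((z_{α/2} + z_β)·σ/δ)².
z_{α/2} = 2.241; z_β = 0.842 (power 80%).
n = 2 × (3.083 × 39.5 / 15.2)² = 2 × 64.19 = 128.38
Round up: n = 129 per group.

129 per group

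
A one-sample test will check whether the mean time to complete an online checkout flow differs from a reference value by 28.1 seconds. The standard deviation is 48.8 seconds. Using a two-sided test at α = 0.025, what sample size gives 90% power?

For a one-sample z-test, n = ((z_{α/2} + z_β)·σ/δ)².
z_{α/2} = 2.241 (two-sided α = 0.025); z_β = 1.282 (power 90% → β = 0.1).
n = (3.523 × 48.8 / 28.1)² = 37.43
Round up: n = 38.

n = 38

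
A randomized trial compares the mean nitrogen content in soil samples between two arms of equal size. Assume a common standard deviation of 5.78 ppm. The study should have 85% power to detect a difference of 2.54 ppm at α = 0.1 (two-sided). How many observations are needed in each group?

For two equal groups, n per group = 2·((z_{α/2} + z_β)·σ/δ)².
z_{α/2} = 1.645; z_β = 1.036 (power 85%).
n = 2 × (2.681 × 5.78 / 2.54)² = 2 × 37.22 = 74.44
Round up: n = 75 per group.

75 per group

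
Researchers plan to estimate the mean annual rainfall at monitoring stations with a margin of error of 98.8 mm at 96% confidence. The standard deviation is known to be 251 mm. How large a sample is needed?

28

For a mean, the margin of error is E = z·σ/√n, so n = (zσ/E)².
At 96% confidence, z = 2.054.
n = (2.054 × 251 / 98.8)² = 27.23
Round up: n = 28.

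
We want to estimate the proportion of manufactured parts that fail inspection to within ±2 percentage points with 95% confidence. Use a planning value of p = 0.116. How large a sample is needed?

For a proportion with margin E = 0.02 at 95% confidence, z = 1.960.
n = p̂(1−p̂)(z/E)² = 0.116 × 0.884 × (1.960/0.02)² = 984.83
Round up: n = 985.

985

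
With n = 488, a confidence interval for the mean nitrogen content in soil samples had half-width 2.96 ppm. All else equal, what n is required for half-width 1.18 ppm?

n = 3071

Margin of error scales as 1/√n, so n₂ = n₁·(E₁/E₂)².
n₂ = 488 × (2.96/1.18)² = 488 × 6.292 = 3070.50
Round up: n₂ = 3071.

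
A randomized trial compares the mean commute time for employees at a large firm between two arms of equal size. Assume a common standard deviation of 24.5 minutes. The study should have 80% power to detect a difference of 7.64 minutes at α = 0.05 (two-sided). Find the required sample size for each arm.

162 per group

For two equal groups, n per group = 2·((z_{α/2} + z_β)·σ/δ)².
z_{α/2} = 1.960; z_β = 0.842 (power 80%).
n = 2 × (2.802 × 24.5 / 7.64)² = 2 × 80.74 = 161.48
Round up: n = 162 per group.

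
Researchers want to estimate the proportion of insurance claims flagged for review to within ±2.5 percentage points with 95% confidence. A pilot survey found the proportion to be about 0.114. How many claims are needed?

For a proportion with margin E = 0.025 at 95% confidence, z = 1.960.
n = p̂(1−p̂)(z/E)² = 0.114 × 0.886 × (1.960/0.025)² = 620.83
Round up: n = 621.

n = 621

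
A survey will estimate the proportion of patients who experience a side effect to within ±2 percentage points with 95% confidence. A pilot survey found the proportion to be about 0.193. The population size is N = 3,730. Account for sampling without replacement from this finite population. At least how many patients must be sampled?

For a proportion with margin E = 0.02 at 95% confidence, z = 1.960.
n = p̂(1−p̂)(z/E)² = 0.193 × 0.807 × (1.960/0.02)² = 1495.83 — call this n₀.
Finite-population correction with N = 3,730: n = n₀ / (1 + (n₀−1)/N) = 1495.83 / 1.401 = 1067.69
Round up: n = 1068.

1068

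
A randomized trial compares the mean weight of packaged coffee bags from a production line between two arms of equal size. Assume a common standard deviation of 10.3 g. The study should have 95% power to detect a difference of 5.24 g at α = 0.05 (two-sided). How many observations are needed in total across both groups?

For two equal groups, n per group = 2·((z_{α/2} + z_β)·σ/δ)².
z_{α/2} = 1.960; z_β = 1.645 (power 95%).
n = 2 × (3.605 × 10.3 / 5.24)² = 2 × 50.21 = 100.42
Round up: n = 101 per group.
Total across both groups: 2 × 101 = 202.

202 total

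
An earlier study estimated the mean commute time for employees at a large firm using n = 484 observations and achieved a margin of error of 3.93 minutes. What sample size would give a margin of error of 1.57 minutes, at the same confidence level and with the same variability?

3033

Margin of error scales as 1/√n, so n₂ = n₁·(E₁/E₂)².
n₂ = 484 × (3.93/1.57)² = 484 × 6.266 = 3032.74
Round up: n₂ = 3033.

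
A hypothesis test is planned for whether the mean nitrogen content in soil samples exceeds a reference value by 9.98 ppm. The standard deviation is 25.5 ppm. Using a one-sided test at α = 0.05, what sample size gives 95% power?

For a one-sample z-test, n = ((z_α + z_β)·σ/δ)².
z_α = 1.645 (one-sided α = 0.05); z_β = 1.645 (power 95% → β = 0.05).
n = (3.290 × 25.5 / 9.98)² = 70.67
Round up: n = 71.

n = 71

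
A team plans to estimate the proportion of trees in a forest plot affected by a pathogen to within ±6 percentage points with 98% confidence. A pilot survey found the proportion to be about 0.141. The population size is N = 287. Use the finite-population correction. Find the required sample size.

112

For a proportion with margin E = 0.06 at 98% confidence, z = 2.326.
n = p̂(1−p̂)(z/E)² = 0.141 × 0.859 × (2.326/0.06)² = 182.02 — call this n₀.
Finite-population correction with N = 287: n = n₀ / (1 + (n₀−1)/N) = 182.02 / 1.631 = 111.60
Round up: n = 112.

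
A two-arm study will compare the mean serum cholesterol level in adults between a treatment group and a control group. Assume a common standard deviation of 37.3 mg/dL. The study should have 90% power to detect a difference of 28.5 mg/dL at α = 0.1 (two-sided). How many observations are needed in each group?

For two equal groups, n per group = 2·((z_{α/2} + z_β)·σ/δ)².
z_{α/2} = 1.645; z_β = 1.282 (power 90%).
n = 2 × (2.927 × 37.3 / 28.5)² = 2 × 14.67 = 29.34
Round up: n = 30 per group.

30 per group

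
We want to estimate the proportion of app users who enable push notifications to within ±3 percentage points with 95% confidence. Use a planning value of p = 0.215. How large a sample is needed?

For a proportion with margin E = 0.03 at 95% confidence, z = 1.960.
n = p̂(1−p̂)(z/E)² = 0.215 × 0.785 × (1.960/0.03)² = 720.41
Round up: n = 721.

721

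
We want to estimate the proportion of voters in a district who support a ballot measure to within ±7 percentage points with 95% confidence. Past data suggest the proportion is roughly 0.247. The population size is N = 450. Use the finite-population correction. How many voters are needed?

111

For a proportion with margin E = 0.07 at 95% confidence, z = 1.960.
n = p̂(1−p̂)(z/E)² = 0.247 × 0.753 × (1.960/0.07)² = 145.82 — call this n₀.
Finite-population correction with N = 450: n = n₀ / (1 + (n₀−1)/N) = 145.82 / 1.322 = 110.30
Round up: n = 111.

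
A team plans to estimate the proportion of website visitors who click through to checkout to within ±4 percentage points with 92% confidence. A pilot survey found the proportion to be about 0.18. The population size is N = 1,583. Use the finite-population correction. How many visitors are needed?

n = 241

For a proportion with margin E = 0.04 at 92% confidence, z = 1.751.
n = p̂(1−p̂)(z/E)² = 0.18 × 0.82 × (1.751/0.04)² = 282.84 — call this n₀.
Finite-population correction with N = 1,583: n = n₀ / (1 + (n₀−1)/N) = 282.84 / 1.178 = 240.10
Round up: n = 241.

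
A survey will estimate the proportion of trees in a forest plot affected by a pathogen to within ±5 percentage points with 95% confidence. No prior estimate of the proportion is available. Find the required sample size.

385

For a proportion with margin E = 0.05 at 95% confidence, z = 1.960.
With no prior estimate, use p = 0.5, which maximizes p(1−p) at 0.25.
n = 0.25 × (z/E)² = 0.25 × (1.960/0.05)² = 384.16
Round up: n = 385.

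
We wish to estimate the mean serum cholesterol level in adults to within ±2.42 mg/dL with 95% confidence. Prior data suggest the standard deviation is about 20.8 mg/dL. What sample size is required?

n = 284

For a mean, the margin of error is E = z·σ/√n, so n = (zσ/E)².
At 95% confidence, z = 1.960.
n = (1.960 × 20.8 / 2.42)² = 283.80
Round up: n = 284.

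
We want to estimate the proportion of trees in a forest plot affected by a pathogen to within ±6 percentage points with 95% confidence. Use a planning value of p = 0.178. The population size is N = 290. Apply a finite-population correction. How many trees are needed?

102

For a proportion with margin E = 0.06 at 95% confidence, z = 1.960.
n = p̂(1−p̂)(z/E)² = 0.178 × 0.822 × (1.960/0.06)² = 156.14 — call this n₀.
Finite-population correction with N = 290: n = n₀ / (1 + (n₀−1)/N) = 156.14 / 1.535 = 101.72
Round up: n = 102.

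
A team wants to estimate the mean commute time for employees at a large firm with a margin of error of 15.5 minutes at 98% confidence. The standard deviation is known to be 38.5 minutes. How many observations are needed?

34

For a mean, the margin of error is E = z·σ/√n, so n = (zσ/E)².
At 98% confidence, z = 2.326.
n = (2.326 × 38.5 / 15.5)² = 33.38
Round up: n = 34.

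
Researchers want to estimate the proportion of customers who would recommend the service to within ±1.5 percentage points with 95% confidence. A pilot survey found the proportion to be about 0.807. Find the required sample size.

2660

For a proportion with margin E = 0.015 at 95% confidence, z = 1.960.
n = p̂(1−p̂)(z/E)² = 0.807 × 0.193 × (1.960/0.015)² = 2659.26
Round up: n = 2660.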